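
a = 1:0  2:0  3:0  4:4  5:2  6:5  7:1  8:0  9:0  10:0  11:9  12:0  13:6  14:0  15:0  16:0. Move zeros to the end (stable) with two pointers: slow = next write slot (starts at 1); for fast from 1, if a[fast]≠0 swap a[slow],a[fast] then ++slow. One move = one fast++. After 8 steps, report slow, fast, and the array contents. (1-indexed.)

slow=5, fast=9, a=[4, 2, 5, 1, 0, 0, 0, 0, 0, 0, 9, 0, 6, 0, 0, 0]

(s=1,f=1) a[fast]=0 → fast++
(s=1,f=2) a[fast]=0 → fast++
(s=1,f=3) a[fast]=0 → fast++
(s=1,f=4) a[fast]=4≠0 swap→a[1]=4 → slow++,fast++
(s=2,f=5) a[fast]=2≠0 swap→a[2]=2 → slow++,fast++
(s=3,f=6) a[fast]=5≠0 swap→a[3]=5 → slow++,fast++
(s=4,f=7) a[fast]=1≠0 swap→a[4]=1 → slow++,fast++
(s=5,f=8) a[fast]=0 → fast++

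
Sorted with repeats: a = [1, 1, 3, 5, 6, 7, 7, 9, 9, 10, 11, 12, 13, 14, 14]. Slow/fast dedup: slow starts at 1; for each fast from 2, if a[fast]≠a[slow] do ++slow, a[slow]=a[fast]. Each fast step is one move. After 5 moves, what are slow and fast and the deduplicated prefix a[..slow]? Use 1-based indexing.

slow=5, fast=7, prefix=[1, 3, 5, 6, 7]

slow=1 fast=2: a[fast]=1=a[slow] dup, fast++
slow=1 fast=3: a[fast]=3≠a[slow]=1 write a[2]=3, slow++,fast++
slow=2 fast=4: a[fast]=5≠a[slow]=3 write a[3]=5, slow++,fast++
slow=3 fast=5: a[fast]=6≠a[slow]=5 write a[4]=6, slow++,fast++
slow=4 fast=6: a[fast]=7≠a[slow]=6 write a[5]=7, slow++,fast++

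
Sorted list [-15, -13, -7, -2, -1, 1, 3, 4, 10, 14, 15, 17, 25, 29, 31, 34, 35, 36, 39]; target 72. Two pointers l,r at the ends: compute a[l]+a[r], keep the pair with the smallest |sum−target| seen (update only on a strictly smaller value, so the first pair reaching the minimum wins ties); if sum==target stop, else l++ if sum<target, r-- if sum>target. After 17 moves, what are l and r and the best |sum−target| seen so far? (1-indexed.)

[1,19] -15+39=24 d=48 * → l++
[2,19] -13+39=26 d=46 * → l++
[3,19] -7+39=32 d=40 * → l++
[4,19] -2+39=37 d=35 * → l++
[5,19] -1+39=38 d=34 * → l++
[6,19] 1+39=40 d=32 * → l++
[7,19] 3+39=42 d=30 * → l++
[8,19] 4+39=43 d=29 * → l++
[9,19] 10+39=49 d=23 * → l++
[10,19] 14+39=53 d=19 * → l++
[11,19] 15+39=54 d=18 * → l++
[12,19] 17+39=56 d=16 * → l++
[13,19] 25+39=64 d=8 * → l++
[14,19] 29+39=68 d=4 * → l++
[15,19] 31+39=70 d=2 * → l++
[16,19] 34+39=73 d=1 * → r--
[16,18] 34+36=70 d=2 → l++

l=17, r=18, best |Δ|=1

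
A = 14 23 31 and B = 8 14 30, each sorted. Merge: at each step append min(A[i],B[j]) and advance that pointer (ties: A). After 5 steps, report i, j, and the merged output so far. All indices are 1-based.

i=1 j=1: A[i]=14>B[j]=8 take 8, j++
i=1 j=2: A[i]=14<=B[j]=14 take 14, i++
i=2 j=2: A[i]=23>B[j]=14 take 14, j++
i=2 j=3: A[i]=23<=B[j]=30 take 23, i++
i=3 j=3: A[i]=31>B[j]=30 take 30, j++

i=3, j=4, merged so far=[8, 14, 14, 23, 30]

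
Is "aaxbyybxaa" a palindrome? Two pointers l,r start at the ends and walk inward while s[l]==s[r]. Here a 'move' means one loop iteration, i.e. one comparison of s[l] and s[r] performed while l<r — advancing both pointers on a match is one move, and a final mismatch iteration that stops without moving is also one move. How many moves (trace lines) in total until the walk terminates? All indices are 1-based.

5 moves

l=1 r=10: 'a'=='a', l++,r--
l=2 r=9: 'a'=='a', l++,r--
l=3 r=8: 'x'=='x', l++,r--
l=4 r=7: 'b'=='b', l++,r--
l=5 r=6: 'y'=='y', l++,r--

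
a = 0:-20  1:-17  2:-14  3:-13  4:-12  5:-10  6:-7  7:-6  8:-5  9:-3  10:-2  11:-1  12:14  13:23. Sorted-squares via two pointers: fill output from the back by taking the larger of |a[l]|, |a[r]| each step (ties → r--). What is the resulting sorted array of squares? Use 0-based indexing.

[0,13] |-20|<=|23| out[13]=529 → r--
[0,12] |-20|>|14| out[12]=400 → l++
[1,12] |-17|>|14| out[11]=289 → l++
[2,12] |-14|<=|14| out[10]=196 → r--
[2,11] |-14|>|-1| out[9]=196 → l++
[3,11] |-13|>|-1| out[8]=169 → l++
[4,11] |-12|>|-1| out[7]=144 → l++
[5,11] |-10|>|-1| out[6]=100 → l++
[6,11] |-7|>|-1| out[5]=49 → l++
[7,11] |-6|>|-1| out[4]=36 → l++
[8,11] |-5|>|-1| out[3]=25 → l++
[9,11] |-3|>|-1| out[2]=9 → l++
[10,11] |-2|>|-1| out[1]=4 → l++
[11,11] |-1|<=|-1| out[0]=1 → r--

[1, 4, 9, 25, 36, 49, 100, 144, 169, 196, 196, 289, 400, 529]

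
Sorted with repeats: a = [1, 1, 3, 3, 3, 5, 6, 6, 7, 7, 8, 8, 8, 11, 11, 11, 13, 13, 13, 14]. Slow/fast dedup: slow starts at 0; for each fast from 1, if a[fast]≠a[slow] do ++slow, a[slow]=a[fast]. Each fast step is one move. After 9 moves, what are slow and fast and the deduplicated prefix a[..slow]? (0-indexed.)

slow=4, fast=10, prefix=[1, 3, 5, 6, 7]

(s=0,f=1) a[fast]=1=a[slow] dup → fast++
(s=0,f=2) a[fast]=3≠a[slow]=1 write a[1]=3 → slow++,fast++
(s=1,f=3) a[fast]=3=a[slow] dup → fast++
(s=1,f=4) a[fast]=3=a[slow] dup → fast++
(s=1,f=5) a[fast]=5≠a[slow]=3 write a[2]=5 → slow++,fast++
(s=2,f=6) a[fast]=6≠a[slow]=5 write a[3]=6 → slow++,fast++
(s=3,f=7) a[fast]=6=a[slow] dup → fast++
(s=3,f=8) a[fast]=7≠a[slow]=6 write a[4]=7 → slow++,fast++
(s=4,f=9) a[fast]=7=a[slow] dup → fast++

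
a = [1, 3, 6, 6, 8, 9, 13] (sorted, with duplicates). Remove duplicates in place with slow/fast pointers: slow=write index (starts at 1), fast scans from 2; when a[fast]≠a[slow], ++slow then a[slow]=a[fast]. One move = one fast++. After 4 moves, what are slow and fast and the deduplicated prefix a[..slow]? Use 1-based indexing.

slow=4, fast=6, prefix=[1, 3, 6, 8]

(s=1,f=2) a[fast]=3≠a[slow]=1 write a[2]=3 → slow++,fast++
(s=2,f=3) a[fast]=6≠a[slow]=3 write a[3]=6 → slow++,fast++
(s=3,f=4) a[fast]=6=a[slow] dup → fast++
(s=3,f=5) a[fast]=8≠a[slow]=6 write a[4]=8 → slow++,fast++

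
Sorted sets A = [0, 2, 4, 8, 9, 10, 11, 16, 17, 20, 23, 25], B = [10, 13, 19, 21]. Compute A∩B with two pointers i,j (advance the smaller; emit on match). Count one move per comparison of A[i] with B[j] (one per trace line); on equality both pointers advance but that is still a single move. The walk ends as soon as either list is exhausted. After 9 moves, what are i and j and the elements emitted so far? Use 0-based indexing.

i=8, j=2, emitted=[10]

[i=0,j=0] 0<10 → i++
[i=1,j=0] 2<10 → i++
[i=2,j=0] 4<10 → i++
[i=3,j=0] 8<10 → i++
[i=4,j=0] 9<10 → i++
[i=5,j=0] 10==10 emit → i++,j++
[i=6,j=1] 11<13 → i++
[i=7,j=1] 16>13 → j++
[i=7,j=2] 16<19 → i++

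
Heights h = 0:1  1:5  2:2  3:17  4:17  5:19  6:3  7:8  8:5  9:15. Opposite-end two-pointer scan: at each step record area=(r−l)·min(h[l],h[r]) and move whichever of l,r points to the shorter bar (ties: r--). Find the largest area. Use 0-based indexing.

max area = 90

[0,9] min(1,15)*9=9 best=9 * → l++
[1,9] min(5,15)*8=40 best=40 * → l++
[2,9] min(2,15)*7=14 best=40 → l++
[3,9] min(17,15)*6=90 best=90 * → r--
[3,8] min(17,5)*5=25 best=90 → r--
[3,7] min(17,8)*4=32 best=90 → r--
[3,6] min(17,3)*3=9 best=90 → r--
[3,5] min(17,19)*2=34 best=90 → l++
[4,5] min(17,19)*1=17 best=90 → l++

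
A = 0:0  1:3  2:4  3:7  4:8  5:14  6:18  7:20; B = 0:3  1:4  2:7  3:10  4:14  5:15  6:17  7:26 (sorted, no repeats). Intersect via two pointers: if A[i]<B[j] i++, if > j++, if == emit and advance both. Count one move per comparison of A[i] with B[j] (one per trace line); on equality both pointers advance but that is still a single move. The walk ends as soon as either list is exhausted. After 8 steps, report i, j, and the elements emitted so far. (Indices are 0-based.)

[i=0,j=0] 0<3 → i++
[i=1,j=0] 3==3 emit → i++,j++
[i=2,j=1] 4==4 emit → i++,j++
[i=3,j=2] 7==7 emit → i++,j++
[i=4,j=3] 8<10 → i++
[i=5,j=3] 14>10 → j++
[i=5,j=4] 14==14 emit → i++,j++
[i=6,j=5] 18>15 → j++

i=6, j=6, emitted=[3, 4, 7, 14]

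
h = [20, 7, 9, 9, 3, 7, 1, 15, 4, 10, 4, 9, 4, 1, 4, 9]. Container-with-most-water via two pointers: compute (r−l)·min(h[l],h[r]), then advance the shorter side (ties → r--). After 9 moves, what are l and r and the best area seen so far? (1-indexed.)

l=1 r=16: min(20,9)*15=135 best=135 *, r--
l=1 r=15: min(20,4)*14=56 best=135, r--
l=1 r=14: min(20,1)*13=13 best=135, r--
l=1 r=13: min(20,4)*12=48 best=135, r--
l=1 r=12: min(20,9)*11=99 best=135, r--
l=1 r=11: min(20,4)*10=40 best=135, r--
l=1 r=10: min(20,10)*9=90 best=135, r--
l=1 r=9: min(20,4)*8=32 best=135, r--
l=1 r=8: min(20,15)*7=105 best=135, r--

l=1, r=7, best area=135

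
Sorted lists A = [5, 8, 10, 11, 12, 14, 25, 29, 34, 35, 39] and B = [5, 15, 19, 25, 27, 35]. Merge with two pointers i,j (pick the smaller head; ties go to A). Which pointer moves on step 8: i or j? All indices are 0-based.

[i=0,j=0] A[i]=5<=B[j]=5 take 5 → i++
[i=1,j=0] A[i]=8>B[j]=5 take 5 → j++
[i=1,j=1] A[i]=8<=B[j]=15 take 8 → i++
[i=2,j=1] A[i]=10<=B[j]=15 take 10 → i++
[i=3,j=1] A[i]=11<=B[j]=15 take 11 → i++
[i=4,j=1] A[i]=12<=B[j]=15 take 12 → i++
[i=5,j=1] A[i]=14<=B[j]=15 take 14 → i++
[i=6,j=1] A[i]=25>B[j]=15 take 15 → j++

j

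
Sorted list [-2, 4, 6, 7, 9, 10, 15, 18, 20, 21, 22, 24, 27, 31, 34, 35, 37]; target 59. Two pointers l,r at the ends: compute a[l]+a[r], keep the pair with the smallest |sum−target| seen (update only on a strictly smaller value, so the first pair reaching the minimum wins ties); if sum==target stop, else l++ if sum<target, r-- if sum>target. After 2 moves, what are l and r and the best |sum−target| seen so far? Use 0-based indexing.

[0,16] -2+37=35 d=24 * → l++
[1,16] 4+37=41 d=18 * → l++

l=2, r=16, best |Δ|=18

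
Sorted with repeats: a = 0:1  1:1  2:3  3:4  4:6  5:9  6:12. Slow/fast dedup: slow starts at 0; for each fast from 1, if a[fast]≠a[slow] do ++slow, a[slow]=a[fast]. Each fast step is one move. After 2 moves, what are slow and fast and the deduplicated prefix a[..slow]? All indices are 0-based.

slow=1, fast=3, prefix=[1, 3]

slow=0 fast=1: a[fast]=1=a[slow] dup, fast++
slow=0 fast=2: a[fast]=3≠a[slow]=1 write a[1]=3, slow++,fast++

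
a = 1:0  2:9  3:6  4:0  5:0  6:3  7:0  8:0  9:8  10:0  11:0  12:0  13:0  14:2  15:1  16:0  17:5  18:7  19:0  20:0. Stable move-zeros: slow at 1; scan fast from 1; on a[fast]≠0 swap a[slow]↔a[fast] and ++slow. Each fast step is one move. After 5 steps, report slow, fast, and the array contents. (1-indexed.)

slow=3, fast=6, a=[9, 6, 0, 0, 0, 3, 0, 0, 8, 0, 0, 0, 0, 2, 1, 0, 5, 7, 0, 0]

(s=1,f=1) a[fast]=0 → fast++
(s=1,f=2) a[fast]=9≠0 swap→a[1]=9 → slow++,fast++
(s=2,f=3) a[fast]=6≠0 swap→a[2]=6 → slow++,fast++
(s=3,f=4) a[fast]=0 → fast++
(s=3,f=5) a[fast]=0 → fast++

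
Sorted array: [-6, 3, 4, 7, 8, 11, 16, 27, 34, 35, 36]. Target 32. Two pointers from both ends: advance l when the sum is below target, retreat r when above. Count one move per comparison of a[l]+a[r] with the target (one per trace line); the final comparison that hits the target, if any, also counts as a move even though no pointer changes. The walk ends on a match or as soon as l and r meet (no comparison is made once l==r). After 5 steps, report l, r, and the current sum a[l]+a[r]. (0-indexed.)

[0,10] -6+36=30 <32 → l++
[1,10] 3+36=39 >32 → r--
[1,9] 3+35=38 >32 → r--
[1,8] 3+34=37 >32 → r--
[1,7] 3+27=30 <32 → l++

l=2, r=7, sum=31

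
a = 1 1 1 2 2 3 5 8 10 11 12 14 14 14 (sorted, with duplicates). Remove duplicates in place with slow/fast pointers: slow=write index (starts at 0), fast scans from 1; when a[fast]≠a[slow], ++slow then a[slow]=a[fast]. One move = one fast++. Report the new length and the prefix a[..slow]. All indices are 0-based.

(s=0,f=1) a[fast]=1=a[slow] dup → fast++
(s=0,f=2) a[fast]=1=a[slow] dup → fast++
(s=0,f=3) a[fast]=2≠a[slow]=1 write a[1]=2 → slow++,fast++
(s=1,f=4) a[fast]=2=a[slow] dup → fast++
(s=1,f=5) a[fast]=3≠a[slow]=2 write a[2]=3 → slow++,fast++
(s=2,f=6) a[fast]=5≠a[slow]=3 write a[3]=5 → slow++,fast++
(s=3,f=7) a[fast]=8≠a[slow]=5 write a[4]=8 → slow++,fast++
(s=4,f=8) a[fast]=10≠a[slow]=8 write a[5]=10 → slow++,fast++
(s=5,f=9) a[fast]=11≠a[slow]=10 write a[6]=11 → slow++,fast++
(s=6,f=10) a[fast]=12≠a[slow]=11 write a[7]=12 → slow++,fast++
(s=7,f=11) a[fast]=14≠a[slow]=12 write a[8]=14 → slow++,fast++
(s=8,f=12) a[fast]=14=a[slow] dup → fast++
(s=8,f=13) a[fast]=14=a[slow] dup → fast++

length 9; prefix = [1, 2, 3, 5, 8, 10, 11, 12, 14]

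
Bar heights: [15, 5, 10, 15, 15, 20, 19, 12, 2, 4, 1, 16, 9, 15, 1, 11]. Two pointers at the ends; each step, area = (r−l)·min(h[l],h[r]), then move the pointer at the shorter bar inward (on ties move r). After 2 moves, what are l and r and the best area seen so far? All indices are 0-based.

l=0, r=13, best area=165

l=0 r=15: min(15,11)*15=165 best=165 *, r--
l=0 r=14: min(15,1)*14=14 best=165, r--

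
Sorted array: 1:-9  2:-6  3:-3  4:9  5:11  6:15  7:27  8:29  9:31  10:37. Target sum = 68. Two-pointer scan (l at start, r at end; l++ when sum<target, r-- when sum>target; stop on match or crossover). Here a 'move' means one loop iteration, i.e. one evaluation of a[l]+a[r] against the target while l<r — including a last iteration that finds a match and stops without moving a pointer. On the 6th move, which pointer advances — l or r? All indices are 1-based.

[1,10] -9+37=28 <68 → l++
[2,10] -6+37=31 <68 → l++
[3,10] -3+37=34 <68 → l++
[4,10] 9+37=46 <68 → l++
[5,10] 11+37=48 <68 → l++
[6,10] 15+37=52 <68 → l++

l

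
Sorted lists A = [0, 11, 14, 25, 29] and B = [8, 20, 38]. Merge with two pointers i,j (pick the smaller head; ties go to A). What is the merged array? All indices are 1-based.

[0, 8, 11, 14, 20, 25, 29, 38]

i=1 j=1: A[i]=0<=B[j]=8 take 0, i++
i=2 j=1: A[i]=11>B[j]=8 take 8, j++
i=2 j=2: A[i]=11<=B[j]=20 take 11, i++
i=3 j=2: A[i]=14<=B[j]=20 take 14, i++
i=4 j=2: A[i]=25>B[j]=20 take 20, j++
i=4 j=3: A[i]=25<=B[j]=38 take 25, i++
i=5 j=3: A[i]=29<=B[j]=38 take 29, i++
i=6 j=3: A done, take B[j]=38, j++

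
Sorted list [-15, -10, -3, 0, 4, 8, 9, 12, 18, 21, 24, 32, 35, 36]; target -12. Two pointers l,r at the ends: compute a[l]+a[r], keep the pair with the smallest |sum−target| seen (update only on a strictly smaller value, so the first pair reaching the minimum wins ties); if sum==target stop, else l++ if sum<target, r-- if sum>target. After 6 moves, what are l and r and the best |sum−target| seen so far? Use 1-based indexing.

l=1 r=14: -15+36=21 d=33 *, r--
l=1 r=13: -15+35=20 d=32 *, r--
l=1 r=12: -15+32=17 d=29 *, r--
l=1 r=11: -15+24=9 d=21 *, r--
l=1 r=10: -15+21=6 d=18 *, r--
l=1 r=9: -15+18=3 d=15 *, r--

l=1, r=8, best |Δ|=15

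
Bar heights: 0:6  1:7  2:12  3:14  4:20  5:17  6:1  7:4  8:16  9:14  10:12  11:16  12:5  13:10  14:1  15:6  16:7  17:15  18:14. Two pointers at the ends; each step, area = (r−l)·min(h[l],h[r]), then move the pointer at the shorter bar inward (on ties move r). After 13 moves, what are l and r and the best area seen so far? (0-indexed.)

l=4, r=9, best area=210

[0,18] min(6,14)*18=108 best=108 * → l++
[1,18] min(7,14)*17=119 best=119 * → l++
[2,18] min(12,14)*16=192 best=192 * → l++
[3,18] min(14,14)*15=210 best=210 * → r--
[3,17] min(14,15)*14=196 best=210 → l++
[4,17] min(20,15)*13=195 best=210 → r--
[4,16] min(20,7)*12=84 best=210 → r--
[4,15] min(20,6)*11=66 best=210 → r--
[4,14] min(20,1)*10=10 best=210 → r--
[4,13] min(20,10)*9=90 best=210 → r--
[4,12] min(20,5)*8=40 best=210 → r--
[4,11] min(20,16)*7=112 best=210 → r--
[4,10] min(20,12)*6=72 best=210 → r--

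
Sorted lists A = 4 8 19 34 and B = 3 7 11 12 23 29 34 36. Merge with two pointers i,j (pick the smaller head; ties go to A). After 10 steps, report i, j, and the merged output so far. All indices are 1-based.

[i=1,j=1] A[i]=4>B[j]=3 take 3 → j++
[i=1,j=2] A[i]=4<=B[j]=7 take 4 → i++
[i=2,j=2] A[i]=8>B[j]=7 take 7 → j++
[i=2,j=3] A[i]=8<=B[j]=11 take 8 → i++
[i=3,j=3] A[i]=19>B[j]=11 take 11 → j++
[i=3,j=4] A[i]=19>B[j]=12 take 12 → j++
[i=3,j=5] A[i]=19<=B[j]=23 take 19 → i++
[i=4,j=5] A[i]=34>B[j]=23 take 23 → j++
[i=4,j=6] A[i]=34>B[j]=29 take 29 → j++
[i=4,j=7] A[i]=34<=B[j]=34 take 34 → i++

i=5, j=7, merged so far=[3, 4, 7, 8, 11, 12, 19, 23, 29, 34]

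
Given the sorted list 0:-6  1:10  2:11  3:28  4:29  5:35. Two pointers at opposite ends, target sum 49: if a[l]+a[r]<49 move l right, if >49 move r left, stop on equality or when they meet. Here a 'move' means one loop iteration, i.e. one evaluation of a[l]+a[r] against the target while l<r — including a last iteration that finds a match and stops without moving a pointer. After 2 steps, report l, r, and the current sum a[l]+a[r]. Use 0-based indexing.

l=2, r=5, sum=46

[0,5] -6+35=29 <49 → l++
[1,5] 10+35=45 <49 → l++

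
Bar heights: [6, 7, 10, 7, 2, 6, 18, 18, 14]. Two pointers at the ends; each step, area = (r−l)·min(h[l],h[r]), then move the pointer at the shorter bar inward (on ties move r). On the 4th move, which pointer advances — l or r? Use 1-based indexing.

l=1 r=9: min(6,14)*8=48 best=48 *, l++
l=2 r=9: min(7,14)*7=49 best=49 *, l++
l=3 r=9: min(10,14)*6=60 best=60 *, l++
l=4 r=9: min(7,14)*5=35 best=60, l++

l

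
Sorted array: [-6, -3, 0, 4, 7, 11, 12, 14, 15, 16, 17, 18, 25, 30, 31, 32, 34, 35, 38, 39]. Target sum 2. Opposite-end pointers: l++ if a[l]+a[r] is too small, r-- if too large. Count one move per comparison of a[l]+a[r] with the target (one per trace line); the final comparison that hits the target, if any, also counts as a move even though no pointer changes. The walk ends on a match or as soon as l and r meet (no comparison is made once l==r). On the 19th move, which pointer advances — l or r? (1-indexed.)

[1,20] -6+39=33 >2 → r--
[1,19] -6+38=32 >2 → r--
[1,18] -6+35=29 >2 → r--
[1,17] -6+34=28 >2 → r--
[1,16] -6+32=26 >2 → r--
[1,15] -6+31=25 >2 → r--
[1,14] -6+30=24 >2 → r--
[1,13] -6+25=19 >2 → r--
[1,12] -6+18=12 >2 → r--
[1,11] -6+17=11 >2 → r--
[1,10] -6+16=10 >2 → r--
[1,9] -6+15=9 >2 → r--
[1,8] -6+14=8 >2 → r--
[1,7] -6+12=6 >2 → r--
[1,6] -6+11=5 >2 → r--
[1,5] -6+7=1 <2 → l++
[2,5] -3+7=4 >2 → r--
[2,4] -3+4=1 <2 → l++
[3,4] 0+4=4 >2 → r--

r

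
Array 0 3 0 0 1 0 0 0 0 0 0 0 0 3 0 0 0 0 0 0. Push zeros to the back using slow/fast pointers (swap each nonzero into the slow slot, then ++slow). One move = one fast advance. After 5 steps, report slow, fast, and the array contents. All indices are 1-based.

slow=3, fast=6, a=[3, 1, 0, 0, 0, 0, 0, 0, 0, 0, 0, 0, 0, 3, 0, 0, 0, 0, 0, 0]

(s=1,f=1) a[fast]=0 → fast++
(s=1,f=2) a[fast]=3≠0 swap→a[1]=3 → slow++,fast++
(s=2,f=3) a[fast]=0 → fast++
(s=2,f=4) a[fast]=0 → fast++
(s=2,f=5) a[fast]=1≠0 swap→a[2]=1 → slow++,fast++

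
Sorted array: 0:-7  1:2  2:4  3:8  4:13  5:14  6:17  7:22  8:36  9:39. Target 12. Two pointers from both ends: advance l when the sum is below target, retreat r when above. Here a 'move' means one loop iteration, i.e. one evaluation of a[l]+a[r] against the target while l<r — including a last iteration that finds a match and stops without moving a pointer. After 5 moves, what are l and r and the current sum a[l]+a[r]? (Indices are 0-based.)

l=1, r=5, sum=16

[0,9] -7+39=32 >12 → r--
[0,8] -7+36=29 >12 → r--
[0,7] -7+22=15 >12 → r--
[0,6] -7+17=10 <12 → l++
[1,6] 2+17=19 >12 → r--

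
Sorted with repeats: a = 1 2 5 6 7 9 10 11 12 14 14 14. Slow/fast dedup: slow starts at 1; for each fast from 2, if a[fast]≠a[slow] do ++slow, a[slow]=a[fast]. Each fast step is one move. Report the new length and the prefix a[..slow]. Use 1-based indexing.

slow=1 fast=2: a[fast]=2≠a[slow]=1 write a[2]=2, slow++,fast++
slow=2 fast=3: a[fast]=5≠a[slow]=2 write a[3]=5, slow++,fast++
slow=3 fast=4: a[fast]=6≠a[slow]=5 write a[4]=6, slow++,fast++
slow=4 fast=5: a[fast]=7≠a[slow]=6 write a[5]=7, slow++,fast++
slow=5 fast=6: a[fast]=9≠a[slow]=7 write a[6]=9, slow++,fast++
slow=6 fast=7: a[fast]=10≠a[slow]=9 write a[7]=10, slow++,fast++
slow=7 fast=8: a[fast]=11≠a[slow]=10 write a[8]=11, slow++,fast++
slow=8 fast=9: a[fast]=12≠a[slow]=11 write a[9]=12, slow++,fast++
slow=9 fast=10: a[fast]=14≠a[slow]=12 write a[10]=14, slow++,fast++
slow=10 fast=11: a[fast]=14=a[slow] dup, fast++
slow=10 fast=12: a[fast]=14=a[slow] dup, fast++

length 10; prefix = [1, 2, 5, 6, 7, 9, 10, 11, 12, 14]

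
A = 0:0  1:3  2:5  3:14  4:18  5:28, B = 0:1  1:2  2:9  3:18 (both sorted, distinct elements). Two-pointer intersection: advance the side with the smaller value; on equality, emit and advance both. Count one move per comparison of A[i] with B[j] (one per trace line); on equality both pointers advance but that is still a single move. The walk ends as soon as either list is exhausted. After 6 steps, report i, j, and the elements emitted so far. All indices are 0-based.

[i=0,j=0] 0<1 → i++
[i=1,j=0] 3>1 → j++
[i=1,j=1] 3>2 → j++
[i=1,j=2] 3<9 → i++
[i=2,j=2] 5<9 → i++
[i=3,j=2] 14>9 → j++

i=3, j=3, emitted=[]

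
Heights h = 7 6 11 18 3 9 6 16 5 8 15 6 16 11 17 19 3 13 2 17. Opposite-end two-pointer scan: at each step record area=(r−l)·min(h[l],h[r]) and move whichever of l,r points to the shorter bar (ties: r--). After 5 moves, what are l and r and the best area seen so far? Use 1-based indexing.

l=4, r=18, best area=272

[1,20] min(7,17)*19=133 best=133 * → l++
[2,20] min(6,17)*18=108 best=133 → l++
[3,20] min(11,17)*17=187 best=187 * → l++
[4,20] min(18,17)*16=272 best=272 * → r--
[4,19] min(18,2)*15=30 best=272 → r--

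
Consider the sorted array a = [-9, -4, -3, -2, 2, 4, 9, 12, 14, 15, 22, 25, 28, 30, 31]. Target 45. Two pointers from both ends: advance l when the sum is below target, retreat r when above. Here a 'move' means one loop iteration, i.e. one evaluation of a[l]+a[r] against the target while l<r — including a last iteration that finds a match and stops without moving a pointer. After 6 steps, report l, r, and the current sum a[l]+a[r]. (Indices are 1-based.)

l=1 r=15: -9+31=22 <45, l++
l=2 r=15: -4+31=27 <45, l++
l=3 r=15: -3+31=28 <45, l++
l=4 r=15: -2+31=29 <45, l++
l=5 r=15: 2+31=33 <45, l++
l=6 r=15: 4+31=35 <45, l++

l=7, r=15, sum=40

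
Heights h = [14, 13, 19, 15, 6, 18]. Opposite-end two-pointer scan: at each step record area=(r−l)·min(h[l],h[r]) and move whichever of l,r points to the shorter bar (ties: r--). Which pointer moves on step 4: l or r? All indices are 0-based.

r

l=0 r=5: min(14,18)*5=70 best=70 *, l++
l=1 r=5: min(13,18)*4=52 best=70, l++
l=2 r=5: min(19,18)*3=54 best=70, r--
l=2 r=4: min(19,6)*2=12 best=70, r--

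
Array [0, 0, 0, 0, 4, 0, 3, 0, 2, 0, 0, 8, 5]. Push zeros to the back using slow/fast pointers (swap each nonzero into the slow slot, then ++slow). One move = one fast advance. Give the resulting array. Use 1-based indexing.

[4, 3, 2, 8, 5, 0, 0, 0, 0, 0, 0, 0, 0]

slow=1 fast=1: a[fast]=0, fast++
slow=1 fast=2: a[fast]=0, fast++
slow=1 fast=3: a[fast]=0, fast++
slow=1 fast=4: a[fast]=0, fast++
slow=1 fast=5: a[fast]=4≠0 swap→a[1]=4, slow++,fast++
slow=2 fast=6: a[fast]=0, fast++
slow=2 fast=7: a[fast]=3≠0 swap→a[2]=3, slow++,fast++
slow=3 fast=8: a[fast]=0, fast++
slow=3 fast=9: a[fast]=2≠0 swap→a[3]=2, slow++,fast++
slow=4 fast=10: a[fast]=0, fast++
slow=4 fast=11: a[fast]=0, fast++
slow=4 fast=12: a[fast]=8≠0 swap→a[4]=8, slow++,fast++
slow=5 fast=13: a[fast]=5≠0 swap→a[5]=5, slow++,fast++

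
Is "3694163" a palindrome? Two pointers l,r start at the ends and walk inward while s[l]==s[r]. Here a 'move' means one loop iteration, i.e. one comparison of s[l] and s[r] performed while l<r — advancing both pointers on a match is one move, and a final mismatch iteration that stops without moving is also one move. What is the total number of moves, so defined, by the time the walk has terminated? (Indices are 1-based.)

l=1 r=7: '3'=='3', l++,r--
l=2 r=6: '6'=='6', l++,r--
l=3 r=5: '9'!='1', stop

3 moves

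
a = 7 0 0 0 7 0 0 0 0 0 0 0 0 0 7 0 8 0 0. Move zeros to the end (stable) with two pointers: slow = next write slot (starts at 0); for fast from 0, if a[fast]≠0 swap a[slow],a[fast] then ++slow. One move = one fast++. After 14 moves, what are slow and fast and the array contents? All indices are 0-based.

slow=2, fast=14, a=[7, 7, 0, 0, 0, 0, 0, 0, 0, 0, 0, 0, 0, 0, 7, 0, 8, 0, 0]

slow=0 fast=0: a[fast]=7≠0 swap→a[0]=7, slow++,fast++
slow=1 fast=1: a[fast]=0, fast++
slow=1 fast=2: a[fast]=0, fast++
slow=1 fast=3: a[fast]=0, fast++
slow=1 fast=4: a[fast]=7≠0 swap→a[1]=7, slow++,fast++
slow=2 fast=5: a[fast]=0, fast++
slow=2 fast=6: a[fast]=0, fast++
slow=2 fast=7: a[fast]=0, fast++
slow=2 fast=8: a[fast]=0, fast++
slow=2 fast=9: a[fast]=0, fast++
slow=2 fast=10: a[fast]=0, fast++
slow=2 fast=11: a[fast]=0, fast++
slow=2 fast=12: a[fast]=0, fast++
slow=2 fast=13: a[fast]=0, fast++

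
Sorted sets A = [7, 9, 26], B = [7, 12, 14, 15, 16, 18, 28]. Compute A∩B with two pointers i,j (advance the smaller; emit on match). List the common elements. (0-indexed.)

intersection = [7]

i=0 j=0: 7==7 emit, i++,j++
i=1 j=1: 9<12, i++
i=2 j=1: 26>12, j++
i=2 j=2: 26>14, j++
i=2 j=3: 26>15, j++
i=2 j=4: 26>16, j++
i=2 j=5: 26>18, j++
i=2 j=6: 26<28, i++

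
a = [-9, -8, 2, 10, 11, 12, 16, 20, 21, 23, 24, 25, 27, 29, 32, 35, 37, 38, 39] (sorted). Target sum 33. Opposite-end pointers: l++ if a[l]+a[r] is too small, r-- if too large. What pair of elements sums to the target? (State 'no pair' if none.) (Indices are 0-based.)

(10, 23)

[0,18] -9+39=30 <33 → l++
[1,18] -8+39=31 <33 → l++
[2,18] 2+39=41 >33 → r--
[2,17] 2+38=40 >33 → r--
[2,16] 2+37=39 >33 → r--
[2,15] 2+35=37 >33 → r--
[2,14] 2+32=34 >33 → r--
[2,13] 2+29=31 <33 → l++
[3,13] 10+29=39 >33 → r--
[3,12] 10+27=37 >33 → r--
[3,11] 10+25=35 >33 → r--
[3,10] 10+24=34 >33 → r--
[3,9] 10+23=33 → found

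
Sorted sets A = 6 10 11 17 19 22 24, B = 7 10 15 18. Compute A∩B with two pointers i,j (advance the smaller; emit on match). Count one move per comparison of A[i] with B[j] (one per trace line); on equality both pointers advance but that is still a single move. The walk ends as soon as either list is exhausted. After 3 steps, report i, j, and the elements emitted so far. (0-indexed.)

i=2, j=2, emitted=[10]

i=0 j=0: 6<7, i++
i=1 j=0: 10>7, j++
i=1 j=1: 10==10 emit, i++,j++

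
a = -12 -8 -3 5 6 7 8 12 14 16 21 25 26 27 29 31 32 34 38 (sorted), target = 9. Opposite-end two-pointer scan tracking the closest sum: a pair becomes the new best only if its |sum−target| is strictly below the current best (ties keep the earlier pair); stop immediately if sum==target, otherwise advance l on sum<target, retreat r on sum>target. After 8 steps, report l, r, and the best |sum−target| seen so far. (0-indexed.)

l=0, r=10, best |Δ|=4

l=0 r=18: -12+38=26 d=17 *, r--
l=0 r=17: -12+34=22 d=13 *, r--
l=0 r=16: -12+32=20 d=11 *, r--
l=0 r=15: -12+31=19 d=10 *, r--
l=0 r=14: -12+29=17 d=8 *, r--
l=0 r=13: -12+27=15 d=6 *, r--
l=0 r=12: -12+26=14 d=5 *, r--
l=0 r=11: -12+25=13 d=4 *, r--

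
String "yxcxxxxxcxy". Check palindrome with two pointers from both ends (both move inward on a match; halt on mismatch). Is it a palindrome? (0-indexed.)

palindrome

[0,10] 'y'=='y' → l++,r--
[1,9] 'x'=='x' → l++,r--
[2,8] 'c'=='c' → l++,r--
[3,7] 'x'=='x' → l++,r--
[4,6] 'x'=='x' → l++,r--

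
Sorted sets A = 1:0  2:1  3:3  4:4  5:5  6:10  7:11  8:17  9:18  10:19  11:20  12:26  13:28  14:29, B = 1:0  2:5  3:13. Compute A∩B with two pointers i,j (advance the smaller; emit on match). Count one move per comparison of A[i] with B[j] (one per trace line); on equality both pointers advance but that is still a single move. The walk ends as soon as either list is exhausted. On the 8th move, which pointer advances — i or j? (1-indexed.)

j

[i=1,j=1] 0==0 emit → i++,j++
[i=2,j=2] 1<5 → i++
[i=3,j=2] 3<5 → i++
[i=4,j=2] 4<5 → i++
[i=5,j=2] 5==5 emit → i++,j++
[i=6,j=3] 10<13 → i++
[i=7,j=3] 11<13 → i++
[i=8,j=3] 17>13 → j++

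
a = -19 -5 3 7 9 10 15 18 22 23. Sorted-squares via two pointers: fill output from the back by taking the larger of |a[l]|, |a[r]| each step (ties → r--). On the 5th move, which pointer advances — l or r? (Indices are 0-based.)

[0,9] |-19|<=|23| out[9]=529 → r--
[0,8] |-19|<=|22| out[8]=484 → r--
[0,7] |-19|>|18| out[7]=361 → l++
[1,7] |-5|<=|18| out[6]=324 → r--
[1,6] |-5|<=|15| out[5]=225 → r--

r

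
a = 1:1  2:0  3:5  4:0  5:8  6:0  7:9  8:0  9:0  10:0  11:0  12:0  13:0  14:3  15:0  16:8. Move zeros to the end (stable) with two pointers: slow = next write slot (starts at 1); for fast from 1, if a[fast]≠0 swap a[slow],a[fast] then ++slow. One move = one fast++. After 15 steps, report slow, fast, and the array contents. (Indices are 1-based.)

slow=1 fast=1: a[fast]=1≠0 swap→a[1]=1, slow++,fast++
slow=2 fast=2: a[fast]=0, fast++
slow=2 fast=3: a[fast]=5≠0 swap→a[2]=5, slow++,fast++
slow=3 fast=4: a[fast]=0, fast++
slow=3 fast=5: a[fast]=8≠0 swap→a[3]=8, slow++,fast++
slow=4 fast=6: a[fast]=0, fast++
slow=4 fast=7: a[fast]=9≠0 swap→a[4]=9, slow++,fast++
slow=5 fast=8: a[fast]=0, fast++
slow=5 fast=9: a[fast]=0, fast++
slow=5 fast=10: a[fast]=0, fast++
slow=5 fast=11: a[fast]=0, fast++
slow=5 fast=12: a[fast]=0, fast++
slow=5 fast=13: a[fast]=0, fast++
slow=5 fast=14: a[fast]=3≠0 swap→a[5]=3, slow++,fast++
slow=6 fast=15: a[fast]=0, fast++

slow=6, fast=16, a=[1, 5, 8, 9, 3, 0, 0, 0, 0, 0, 0, 0, 0, 0, 0, 8]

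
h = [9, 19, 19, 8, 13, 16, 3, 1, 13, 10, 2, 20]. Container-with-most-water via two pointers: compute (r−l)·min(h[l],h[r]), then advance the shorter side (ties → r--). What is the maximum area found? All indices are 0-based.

[0,11] min(9,20)*11=99 best=99 * → l++
[1,11] min(19,20)*10=190 best=190 * → l++
[2,11] min(19,20)*9=171 best=190 → l++
[3,11] min(8,20)*8=64 best=190 → l++
[4,11] min(13,20)*7=91 best=190 → l++
[5,11] min(16,20)*6=96 best=190 → l++
[6,11] min(3,20)*5=15 best=190 → l++
[7,11] min(1,20)*4=4 best=190 → l++
[8,11] min(13,20)*3=39 best=190 → l++
[9,11] min(10,20)*2=20 best=190 → l++
[10,11] min(2,20)*1=2 best=190 → l++

max area = 190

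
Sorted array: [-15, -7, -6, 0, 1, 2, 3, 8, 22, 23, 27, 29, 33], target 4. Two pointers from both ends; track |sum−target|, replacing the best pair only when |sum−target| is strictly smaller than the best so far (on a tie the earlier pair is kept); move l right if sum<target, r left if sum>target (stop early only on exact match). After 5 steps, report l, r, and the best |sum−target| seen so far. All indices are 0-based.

l=0, r=7, best |Δ|=3

[0,12] -15+33=18 d=14 * → r--
[0,11] -15+29=14 d=10 * → r--
[0,10] -15+27=12 d=8 * → r--
[0,9] -15+23=8 d=4 * → r--
[0,8] -15+22=7 d=3 * → r--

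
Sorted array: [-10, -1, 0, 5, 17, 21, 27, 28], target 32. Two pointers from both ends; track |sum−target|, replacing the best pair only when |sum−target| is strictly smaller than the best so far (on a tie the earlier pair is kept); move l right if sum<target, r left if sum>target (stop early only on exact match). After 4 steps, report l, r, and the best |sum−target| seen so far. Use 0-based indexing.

[0,7] -10+28=18 d=14 * → l++
[1,7] -1+28=27 d=5 * → l++
[2,7] 0+28=28 d=4 * → l++
[3,7] 5+28=33 d=1 * → r--

l=3, r=6, best |Δ|=1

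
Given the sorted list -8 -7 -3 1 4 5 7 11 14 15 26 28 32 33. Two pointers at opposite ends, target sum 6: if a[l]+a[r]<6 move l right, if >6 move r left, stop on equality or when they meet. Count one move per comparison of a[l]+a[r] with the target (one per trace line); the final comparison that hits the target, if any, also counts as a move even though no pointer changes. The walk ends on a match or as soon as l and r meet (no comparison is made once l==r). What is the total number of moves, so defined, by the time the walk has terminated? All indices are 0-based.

6 moves

l=0 r=13: -8+33=25 >6, r--
l=0 r=12: -8+32=24 >6, r--
l=0 r=11: -8+28=20 >6, r--
l=0 r=10: -8+26=18 >6, r--
l=0 r=9: -8+15=7 >6, r--
l=0 r=8: -8+14=6, found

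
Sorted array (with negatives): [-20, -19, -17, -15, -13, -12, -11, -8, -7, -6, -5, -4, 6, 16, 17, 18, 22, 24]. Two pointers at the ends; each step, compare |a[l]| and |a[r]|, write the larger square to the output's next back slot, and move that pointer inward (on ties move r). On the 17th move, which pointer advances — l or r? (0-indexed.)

l=0 r=17: |-20|<=|24| out[17]=576, r--
l=0 r=16: |-20|<=|22| out[16]=484, r--
l=0 r=15: |-20|>|18| out[15]=400, l++
l=1 r=15: |-19|>|18| out[14]=361, l++
l=2 r=15: |-17|<=|18| out[13]=324, r--
l=2 r=14: |-17|<=|17| out[12]=289, r--
l=2 r=13: |-17|>|16| out[11]=289, l++
l=3 r=13: |-15|<=|16| out[10]=256, r--
l=3 r=12: |-15|>|6| out[9]=225, l++
l=4 r=12: |-13|>|6| out[8]=169, l++
l=5 r=12: |-12|>|6| out[7]=144, l++
l=6 r=12: |-11|>|6| out[6]=121, l++
l=7 r=12: |-8|>|6| out[5]=64, l++
l=8 r=12: |-7|>|6| out[4]=49, l++
l=9 r=12: |-6|<=|6| out[3]=36, r--
l=9 r=11: |-6|>|-4| out[2]=36, l++
l=10 r=11: |-5|>|-4| out[1]=25, l++

l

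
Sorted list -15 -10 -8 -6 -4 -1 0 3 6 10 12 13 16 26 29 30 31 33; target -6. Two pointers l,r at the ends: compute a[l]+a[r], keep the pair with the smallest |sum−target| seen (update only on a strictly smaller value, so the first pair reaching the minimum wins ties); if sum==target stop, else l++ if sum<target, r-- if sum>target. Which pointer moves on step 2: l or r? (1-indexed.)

r

l=1 r=18: -15+33=18 d=24 *, r--
l=1 r=17: -15+31=16 d=22 *, r--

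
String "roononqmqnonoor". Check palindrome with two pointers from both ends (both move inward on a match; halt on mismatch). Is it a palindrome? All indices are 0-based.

l=0 r=14: 'r'=='r', l++,r--
l=1 r=13: 'o'=='o', l++,r--
l=2 r=12: 'o'=='o', l++,r--
l=3 r=11: 'n'=='n', l++,r--
l=4 r=10: 'o'=='o', l++,r--
l=5 r=9: 'n'=='n', l++,r--
l=6 r=8: 'q'=='q', l++,r--

palindrome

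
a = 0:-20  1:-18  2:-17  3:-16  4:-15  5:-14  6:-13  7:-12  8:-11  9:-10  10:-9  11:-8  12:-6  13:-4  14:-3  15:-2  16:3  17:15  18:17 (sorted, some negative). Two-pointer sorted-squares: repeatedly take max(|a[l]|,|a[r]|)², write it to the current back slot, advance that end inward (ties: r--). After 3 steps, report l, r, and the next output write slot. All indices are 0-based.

l=2, r=17, next write slot=15

l=0 r=18: |-20|>|17| out[18]=400, l++
l=1 r=18: |-18|>|17| out[17]=324, l++
l=2 r=18: |-17|<=|17| out[16]=289, r--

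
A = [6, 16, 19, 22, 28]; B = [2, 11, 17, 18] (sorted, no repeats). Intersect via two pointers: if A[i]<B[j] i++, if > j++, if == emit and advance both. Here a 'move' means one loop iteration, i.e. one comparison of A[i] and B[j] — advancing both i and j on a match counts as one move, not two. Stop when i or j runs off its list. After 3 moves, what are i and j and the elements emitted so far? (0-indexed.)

i=1, j=2, emitted=[]

[i=0,j=0] 6>2 → j++
[i=0,j=1] 6<11 → i++
[i=1,j=1] 16>11 → j++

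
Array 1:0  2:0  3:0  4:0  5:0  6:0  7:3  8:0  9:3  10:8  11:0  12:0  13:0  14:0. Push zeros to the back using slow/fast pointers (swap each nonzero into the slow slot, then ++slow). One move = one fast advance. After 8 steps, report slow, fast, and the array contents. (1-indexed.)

slow=2, fast=9, a=[3, 0, 0, 0, 0, 0, 0, 0, 3, 8, 0, 0, 0, 0]

(s=1,f=1) a[fast]=0 → fast++
(s=1,f=2) a[fast]=0 → fast++
(s=1,f=3) a[fast]=0 → fast++
(s=1,f=4) a[fast]=0 → fast++
(s=1,f=5) a[fast]=0 → fast++
(s=1,f=6) a[fast]=0 → fast++
(s=1,f=7) a[fast]=3≠0 swap→a[1]=3 → slow++,fast++
(s=2,f=8) a[fast]=0 → fast++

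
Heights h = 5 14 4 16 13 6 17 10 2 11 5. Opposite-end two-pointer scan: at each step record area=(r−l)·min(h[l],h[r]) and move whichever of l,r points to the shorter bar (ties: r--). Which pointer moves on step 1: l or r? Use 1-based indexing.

r

[1,11] min(5,5)*10=50 best=50 * → r--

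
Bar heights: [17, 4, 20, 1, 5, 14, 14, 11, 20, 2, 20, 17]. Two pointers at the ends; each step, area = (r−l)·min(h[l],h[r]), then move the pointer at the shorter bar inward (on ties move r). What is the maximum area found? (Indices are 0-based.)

l=0 r=11: min(17,17)*11=187 best=187 *, r--
l=0 r=10: min(17,20)*10=170 best=187, l++
l=1 r=10: min(4,20)*9=36 best=187, l++
l=2 r=10: min(20,20)*8=160 best=187, r--
l=2 r=9: min(20,2)*7=14 best=187, r--
l=2 r=8: min(20,20)*6=120 best=187, r--
l=2 r=7: min(20,11)*5=55 best=187, r--
l=2 r=6: min(20,14)*4=56 best=187, r--
l=2 r=5: min(20,14)*3=42 best=187, r--
l=2 r=4: min(20,5)*2=10 best=187, r--
l=2 r=3: min(20,1)*1=1 best=187, r--

max area = 187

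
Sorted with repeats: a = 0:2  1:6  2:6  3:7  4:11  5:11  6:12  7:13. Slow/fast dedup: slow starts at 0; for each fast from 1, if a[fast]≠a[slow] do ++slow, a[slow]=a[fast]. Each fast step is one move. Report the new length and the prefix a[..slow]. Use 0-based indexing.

length 6; prefix = [2, 6, 7, 11, 12, 13]

slow=0 fast=1: a[fast]=6≠a[slow]=2 write a[1]=6, slow++,fast++
slow=1 fast=2: a[fast]=6=a[slow] dup, fast++
slow=1 fast=3: a[fast]=7≠a[slow]=6 write a[2]=7, slow++,fast++
slow=2 fast=4: a[fast]=11≠a[slow]=7 write a[3]=11, slow++,fast++
slow=3 fast=5: a[fast]=11=a[slow] dup, fast++
slow=3 fast=6: a[fast]=12≠a[slow]=11 write a[4]=12, slow++,fast++
slow=4 fast=7: a[fast]=13≠a[slow]=12 write a[5]=13, slow++,fast++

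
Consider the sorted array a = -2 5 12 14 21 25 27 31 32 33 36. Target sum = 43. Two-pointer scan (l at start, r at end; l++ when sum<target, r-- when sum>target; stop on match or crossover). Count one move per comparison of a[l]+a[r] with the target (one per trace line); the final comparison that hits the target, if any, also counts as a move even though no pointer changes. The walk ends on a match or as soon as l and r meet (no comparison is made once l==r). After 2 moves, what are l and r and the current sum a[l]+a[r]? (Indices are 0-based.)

l=0 r=10: -2+36=34 <43, l++
l=1 r=10: 5+36=41 <43, l++

l=2, r=10, sum=48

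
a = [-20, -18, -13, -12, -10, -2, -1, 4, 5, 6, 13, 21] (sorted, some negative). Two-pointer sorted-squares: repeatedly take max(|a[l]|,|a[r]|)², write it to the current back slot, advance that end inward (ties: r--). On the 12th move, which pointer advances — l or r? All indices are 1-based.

r

[1,12] |-20|<=|21| out[12]=441 → r--
[1,11] |-20|>|13| out[11]=400 → l++
[2,11] |-18|>|13| out[10]=324 → l++
[3,11] |-13|<=|13| out[9]=169 → r--
[3,10] |-13|>|6| out[8]=169 → l++
[4,10] |-12|>|6| out[7]=144 → l++
[5,10] |-10|>|6| out[6]=100 → l++
[6,10] |-2|<=|6| out[5]=36 → r--
[6,9] |-2|<=|5| out[4]=25 → r--
[6,8] |-2|<=|4| out[3]=16 → r--
[6,7] |-2|>|-1| out[2]=4 → l++
[7,7] |-1|<=|-1| out[1]=1 → r--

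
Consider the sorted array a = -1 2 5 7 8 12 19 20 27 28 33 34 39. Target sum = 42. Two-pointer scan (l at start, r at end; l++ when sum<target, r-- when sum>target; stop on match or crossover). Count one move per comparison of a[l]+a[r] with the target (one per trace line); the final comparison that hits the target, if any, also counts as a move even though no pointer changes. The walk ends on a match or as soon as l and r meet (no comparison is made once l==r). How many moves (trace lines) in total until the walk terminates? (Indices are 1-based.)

6 moves

l=1 r=13: -1+39=38 <42, l++
l=2 r=13: 2+39=41 <42, l++
l=3 r=13: 5+39=44 >42, r--
l=3 r=12: 5+34=39 <42, l++
l=4 r=12: 7+34=41 <42, l++
l=5 r=12: 8+34=42, found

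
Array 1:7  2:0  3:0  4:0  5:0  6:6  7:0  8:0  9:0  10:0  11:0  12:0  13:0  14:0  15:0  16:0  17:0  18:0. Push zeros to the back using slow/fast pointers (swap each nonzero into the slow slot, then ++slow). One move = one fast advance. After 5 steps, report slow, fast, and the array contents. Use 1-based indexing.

slow=2, fast=6, a=[7, 0, 0, 0, 0, 6, 0, 0, 0, 0, 0, 0, 0, 0, 0, 0, 0, 0]

(s=1,f=1) a[fast]=7≠0 swap→a[1]=7 → slow++,fast++
(s=2,f=2) a[fast]=0 → fast++
(s=2,f=3) a[fast]=0 → fast++
(s=2,f=4) a[fast]=0 → fast++
(s=2,f=5) a[fast]=0 → fast++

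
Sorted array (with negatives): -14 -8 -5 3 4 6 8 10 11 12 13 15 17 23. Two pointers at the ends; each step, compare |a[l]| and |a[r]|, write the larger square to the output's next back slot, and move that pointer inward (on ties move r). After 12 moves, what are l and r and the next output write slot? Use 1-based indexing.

l=1 r=14: |-14|<=|23| out[14]=529, r--
l=1 r=13: |-14|<=|17| out[13]=289, r--
l=1 r=12: |-14|<=|15| out[12]=225, r--
l=1 r=11: |-14|>|13| out[11]=196, l++
l=2 r=11: |-8|<=|13| out[10]=169, r--
l=2 r=10: |-8|<=|12| out[9]=144, r--
l=2 r=9: |-8|<=|11| out[8]=121, r--
l=2 r=8: |-8|<=|10| out[7]=100, r--
l=2 r=7: |-8|<=|8| out[6]=64, r--
l=2 r=6: |-8|>|6| out[5]=64, l++
l=3 r=6: |-5|<=|6| out[4]=36, r--
l=3 r=5: |-5|>|4| out[3]=25, l++

l=4, r=5, next write slot=2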